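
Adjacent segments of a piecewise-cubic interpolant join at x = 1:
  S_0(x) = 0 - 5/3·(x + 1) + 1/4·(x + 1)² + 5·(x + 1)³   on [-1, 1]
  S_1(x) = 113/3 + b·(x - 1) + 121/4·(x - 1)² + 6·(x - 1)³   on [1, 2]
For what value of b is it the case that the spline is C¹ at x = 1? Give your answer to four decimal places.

59.3333

S_0'(x) = -5/3 + 1/2·(x + 1) + 15·(x + 1)², so S_0'(1) = 178/3. On the right, S_1'(1) = b, so b = 178/3.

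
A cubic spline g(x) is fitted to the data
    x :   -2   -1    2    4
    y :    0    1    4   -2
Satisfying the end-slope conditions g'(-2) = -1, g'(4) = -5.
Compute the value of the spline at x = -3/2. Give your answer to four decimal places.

0.1250

Put M_i = g'' at the i-th knot. Here h = (1, 3, 2) and Δ = (1, 1, -3), so the interior equations h_(i-1)·M_(i-1) + 2(h_(i-1)+h_i)·M_i + h_i·M_(i+1) = 6(Δ_i − Δ_(i-1)) read
  1·M_0 + 8·M_1 + 3·M_2 = 6(Δ_1 - Δ_0) = 0
  3·M_1 + 10·M_2 + 2·M_3 = 6(Δ_2 - Δ_1) = -24
Clamped end conditions give two more equations: 2h_0·M_0 + h_0·M_1 = 6(Δ_0 - g'(-2)) = 12 and h_2·M_2 + 2h_2·M_3 = 6(g'(4) - Δ_2) = -12.
Forward elimination and back-substitution give M_0 = 6, M_1 = 0, M_2 = -2, M_3 = -2.
On [-2, -1], g(x) = 0 - 1·(x + 2) + 3·(x + 2)² - 1·(x + 2)³.
With (x + 2) = 1/2: g(-3/2) = 1/8.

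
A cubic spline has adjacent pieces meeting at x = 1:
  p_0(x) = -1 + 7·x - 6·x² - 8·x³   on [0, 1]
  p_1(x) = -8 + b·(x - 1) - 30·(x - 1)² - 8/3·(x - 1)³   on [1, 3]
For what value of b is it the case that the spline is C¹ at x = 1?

p_0'(x) = 7 - 12·x - 24·x², so p_0'(1) = -29. On the right, p_1'(1) = b, so b = -29.

-29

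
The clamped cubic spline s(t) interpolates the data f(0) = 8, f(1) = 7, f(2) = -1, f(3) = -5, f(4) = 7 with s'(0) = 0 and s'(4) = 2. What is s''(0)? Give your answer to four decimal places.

2.5357

Write M_i for s''(x_i). With h_i = 1, 1, 1, 1 and divided differences Δ_i = -1, -8, -4, 12, the continuity of s' gives the tridiagonal system
  1·M_0 + 4·M_1 + 1·M_2 = 6(Δ_1 - Δ_0) = -42
  1·M_1 + 4·M_2 + 1·M_3 = 6(Δ_2 - Δ_1) = 24
  1·M_2 + 4·M_3 + 1·M_4 = 6(Δ_3 - Δ_2) = 96
Clamped end conditions give two more equations: 2h_0·M_0 + h_0·M_1 = 6(Δ_0 - s'(0)) = -6 and h_3·M_3 + 2h_3·M_4 = 6(s'(4) - Δ_3) = -60.
Solving the tridiagonal system: M_0 = 71/28, M_1 = -155/14, M_2 = -1/4, M_3 = 505/14, M_4 = -1345/28.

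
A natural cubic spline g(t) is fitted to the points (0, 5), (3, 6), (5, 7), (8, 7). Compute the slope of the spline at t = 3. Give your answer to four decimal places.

0.5000

Put M_i = g'' at the i-th knot. Here h = (3, 2, 3) and Δ = (1/3, 1/2, 0), so the interior equations h_(i-1)·M_(i-1) + 2(h_(i-1)+h_i)·M_i + h_i·M_(i+1) = 6(Δ_i − Δ_(i-1)) read
  3·M_0 + 10·M_1 + 2·M_2 = 6(Δ_1 - Δ_0) = 1
  2·M_1 + 10·M_2 + 3·M_3 = 6(Δ_2 - Δ_1) = -3
Natural end conditions: M_0 = M_3 = 0.
Solving the tridiagonal system: M_0 = 0, M_1 = 1/6, M_2 = -1/3, M_3 = 0.
On [3, 5], g'(t) = b_1 + 2c_1·(t - 3) + 3d_1·(t - 3)² with b_1 = Δ_1 - h_1(2M_1 + M_2)/6 = 1/2, c_1 = M_1/2 = 1/12, d_1 = (M_2 - M_1)/(6h_1) = -1/24. So g'(3) = 1/2.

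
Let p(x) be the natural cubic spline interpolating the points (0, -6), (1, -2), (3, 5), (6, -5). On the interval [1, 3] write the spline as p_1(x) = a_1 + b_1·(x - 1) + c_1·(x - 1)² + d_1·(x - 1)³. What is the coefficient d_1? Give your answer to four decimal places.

Let σ_i = p''(x_i). Step sizes h_i = 1, 2, 3; slopes of the chords Δ_i = (y_(i+1) - y_i)/h_i = 4, 7/2, -10/3.
  1·σ_0 + 6·σ_1 + 2·σ_2 = 6(Δ_1 - Δ_0) = -3
  2·σ_1 + 10·σ_2 + 3·σ_3 = 6(Δ_2 - Δ_1) = -41
Natural end conditions: σ_0 = σ_3 = 0.
Solving: σ_0 = 0, σ_1 = 13/14, σ_2 = -30/7, σ_3 = 0.
On [1, 3], with p_1(x) = a_1 + b_1·(x - 1) + c_1·(x - 1)² + d_1·(x - 1)³: c_1 = σ_1/2 = 13/28, d_1 = (σ_2 - σ_1)/(6h_1) = -73/168, b_1 = Δ_1 - h_1(2σ_1 + σ_2)/6 = 181/42.

-0.4345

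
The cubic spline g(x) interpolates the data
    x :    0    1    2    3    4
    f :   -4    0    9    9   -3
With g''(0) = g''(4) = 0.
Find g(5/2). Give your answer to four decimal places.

With M_i denoting the second derivative at x_i, h_i = 1, 1, 1, 1, and Δ_i = (y_(i+1) − y_i)/h_i = 4, 9, 0, -12:
  1·M_0 + 4·M_1 + 1·M_2 = 6(Δ_1 - Δ_0) = 30
  1·M_1 + 4·M_2 + 1·M_3 = 6(Δ_2 - Δ_1) = -54
  1·M_2 + 4·M_3 + 1·M_4 = 6(Δ_3 - Δ_2) = -72
Natural end conditions: M_0 = M_4 = 0.
Hence M_0 = 0, M_1 = 297/28, M_2 = -87/7, M_3 = -417/28, M_4 = 0.
On [2, 3], g(x) = 9 + 53/8·(x - 2) - 87/14·(x - 2)² - 23/56·(x - 2)³.
With (x - 2) = 1/2: g(5/2) = 4797/448.

10.7076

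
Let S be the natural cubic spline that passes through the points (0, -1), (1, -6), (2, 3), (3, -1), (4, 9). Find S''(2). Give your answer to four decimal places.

-34.2857

With M_i denoting the second derivative at x_i, h_i = 1, 1, 1, 1, and Δ_i = (y_(i+1) − y_i)/h_i = -5, 9, -4, 10:
  1·M_0 + 4·M_1 + 1·M_2 = 6(Δ_1 - Δ_0) = 84
  1·M_1 + 4·M_2 + 1·M_3 = 6(Δ_2 - Δ_1) = -78
  1·M_2 + 4·M_3 + 1·M_4 = 6(Δ_3 - Δ_2) = 84
Natural end conditions: M_0 = M_4 = 0.
Solving: M_0 = 0, M_1 = 207/7, M_2 = -240/7, M_3 = 207/7, M_4 = 0.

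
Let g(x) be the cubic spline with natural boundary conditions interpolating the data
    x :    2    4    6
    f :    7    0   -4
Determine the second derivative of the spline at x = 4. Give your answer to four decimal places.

1.1250

Write σ_i for g''(x_i). With h_i = 2, 2 and divided differences Δ_i = -7/2, -2, the continuity of g' gives the tridiagonal system
  2·σ_0 + 8·σ_1 + 2·σ_2 = 6(Δ_1 - Δ_0) = 9
Natural end conditions: σ_0 = σ_2 = 0.
Forward elimination and back-substitution give σ_0 = 0, σ_1 = 9/8, σ_2 = 0.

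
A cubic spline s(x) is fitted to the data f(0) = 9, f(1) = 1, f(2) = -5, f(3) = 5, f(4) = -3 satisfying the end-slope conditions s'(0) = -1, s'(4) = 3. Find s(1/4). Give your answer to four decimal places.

8.1618

Let M_i = s''(x_i). Step sizes h_i = 1, 1, 1, 1; slopes of the chords Δ_i = (y_(i+1) - y_i)/h_i = -8, -6, 10, -8.
  1·M_0 + 4·M_1 + 1·M_2 = 6(Δ_1 - Δ_0) = 12
  1·M_1 + 4·M_2 + 1·M_3 = 6(Δ_2 - Δ_1) = 96
  1·M_2 + 4·M_3 + 1·M_4 = 6(Δ_3 - Δ_2) = -108
Clamped end conditions give two more equations: 2h_0·M_0 + h_0·M_1 = 6(Δ_0 - s'(0)) = -42 and h_3·M_3 + 2h_3·M_4 = 6(s'(4) - Δ_3) = 66.
Forward elimination and back-substitution give M_0 = -143/7, M_1 = -8/7, M_2 = 37, M_3 = -356/7, M_4 = 409/7.
On [0, 1], s(x) = 9 - 1·x - 143/14·x² + 45/14·x³.
With x = 1/4: s(1/4) = 7313/896.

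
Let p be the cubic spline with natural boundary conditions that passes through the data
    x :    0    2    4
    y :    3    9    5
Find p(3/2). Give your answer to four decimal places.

With m_i denoting the second derivative at x_i, h_i = 2, 2, and Δ_i = (y_(i+1) − y_i)/h_i = 3, -2:
  2·m_0 + 8·m_1 + 2·m_2 = 6(Δ_1 - Δ_0) = -30
Natural end conditions: m_0 = m_2 = 0.
Hence m_0 = 0, m_1 = -15/4, m_2 = 0.
On [0, 2], p(x) = 3 + 17/4·x + 0·x² - 5/16·x³.
With x = 3/2: p(3/2) = 1065/128.

8.3203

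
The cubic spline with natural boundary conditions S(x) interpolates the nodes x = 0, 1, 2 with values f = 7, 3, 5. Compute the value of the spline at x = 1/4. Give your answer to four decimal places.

Write σ_i for S''(x_i). With h_i = 1, 1 and divided differences Δ_i = -4, 2, the continuity of S' gives the tridiagonal system
  1·σ_0 + 4·σ_1 + 1·σ_2 = 6(Δ_1 - Δ_0) = 36
Natural end conditions: σ_0 = σ_2 = 0.
Hence σ_0 = 0, σ_1 = 9, σ_2 = 0.
On [0, 1], S(x) = 7 - 11/2·x + 0·x² + 3/2·x³.
With x = 1/4: S(1/4) = 723/128.

5.6484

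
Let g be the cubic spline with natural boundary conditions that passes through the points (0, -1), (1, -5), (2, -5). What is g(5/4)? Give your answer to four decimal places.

-5.3281

Put M_i = g'' at the i-th knot. Here h = (1, 1) and Δ = (-4, 0), so the interior equations h_(i-1)·M_(i-1) + 2(h_(i-1)+h_i)·M_i + h_i·M_(i+1) = 6(Δ_i − Δ_(i-1)) read
  1·M_0 + 4·M_1 + 1·M_2 = 6(Δ_1 - Δ_0) = 24
Natural end conditions: M_0 = M_2 = 0.
Forward elimination and back-substitution give M_0 = 0, M_1 = 6, M_2 = 0.
On [1, 2], g(t) = -5 - 2·(t - 1) + 3·(t - 1)² - 1·(t - 1)³.
With (t - 1) = 1/4: g(5/4) = -341/64.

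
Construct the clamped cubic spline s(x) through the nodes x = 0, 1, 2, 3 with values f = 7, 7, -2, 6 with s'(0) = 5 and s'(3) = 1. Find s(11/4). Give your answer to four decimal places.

Let M_i = s''(x_i). Step sizes h_i = 1, 1, 1; slopes of the chords Δ_i = (y_(i+1) - y_i)/h_i = 0, -9, 8.
  1·M_0 + 4·M_1 + 1·M_2 = 6(Δ_1 - Δ_0) = -54
  1·M_1 + 4·M_2 + 1·M_3 = 6(Δ_2 - Δ_1) = 102
Clamped end conditions give two more equations: 2h_0·M_0 + h_0·M_1 = 6(Δ_0 - s'(0)) = -30 and h_2·M_2 + 2h_2·M_3 = 6(s'(3) - Δ_2) = -42.
Solving: M_0 = -52/15, M_1 = -346/15, M_2 = 626/15, M_3 = -628/15.
On [2, 3], s(x) = -2 + 16/15·(x - 2) + 313/15·(x - 2)² - 209/15·(x - 2)³.
With (x - 2) = 3/4: s(11/4) = 1491/320.

4.6594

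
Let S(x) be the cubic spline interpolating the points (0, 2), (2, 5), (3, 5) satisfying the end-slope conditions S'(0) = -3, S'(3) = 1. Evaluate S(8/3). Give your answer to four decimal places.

Put M_i = S'' at the i-th knot. Here h = (2, 1) and Δ = (3/2, 0), so the interior equations h_(i-1)·M_(i-1) + 2(h_(i-1)+h_i)·M_i + h_i·M_(i+1) = 6(Δ_i − Δ_(i-1)) read
  2·M_0 + 6·M_1 + 1·M_2 = 6(Δ_1 - Δ_0) = -9
Clamped end conditions give two more equations: 2h_0·M_0 + h_0·M_1 = 6(Δ_0 - S'(0)) = 27 and h_1·M_1 + 2h_1·M_2 = 6(S'(3) - Δ_1) = 6.
Solving the tridiagonal system: M_0 = 115/12, M_1 = -17/3, M_2 = 35/6.
On [2, 3], S(x) = 5 + 11/12·(x - 2) - 17/6·(x - 2)² + 23/12·(x - 2)³.
With (x - 2) = 2/3: S(8/3) = 797/162.

4.9198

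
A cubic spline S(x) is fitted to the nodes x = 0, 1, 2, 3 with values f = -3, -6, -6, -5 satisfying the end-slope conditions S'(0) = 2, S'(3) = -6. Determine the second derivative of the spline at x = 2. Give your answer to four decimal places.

Write σ_i for S''(x_i). With h_i = 1, 1, 1 and divided differences Δ_i = -3, 0, 1, the continuity of S' gives the tridiagonal system
  1·σ_0 + 4·σ_1 + 1·σ_2 = 6(Δ_1 - Δ_0) = 18
  1·σ_1 + 4·σ_2 + 1·σ_3 = 6(Δ_2 - Δ_1) = 6
Clamped end conditions give two more equations: 2h_0·σ_0 + h_0·σ_1 = 6(Δ_0 - S'(0)) = -30 and h_2·σ_2 + 2h_2·σ_3 = 6(S'(3) - Δ_2) = -42.
Solving the tridiagonal system: σ_0 = -284/15, σ_1 = 118/15, σ_2 = 82/15, σ_3 = -356/15.

5.4667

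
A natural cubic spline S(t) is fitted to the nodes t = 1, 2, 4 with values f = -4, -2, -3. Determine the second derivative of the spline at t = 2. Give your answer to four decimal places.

-2.5000

Put M_i = S'' at the i-th knot. Here h = (1, 2) and Δ = (2, -1/2), so the interior equations h_(i-1)·M_(i-1) + 2(h_(i-1)+h_i)·M_i + h_i·M_(i+1) = 6(Δ_i − Δ_(i-1)) read
  1·M_0 + 6·M_1 + 2·M_2 = 6(Δ_1 - Δ_0) = -15
Natural end conditions: M_0 = M_2 = 0.
Hence M_0 = 0, M_1 = -5/2, M_2 = 0.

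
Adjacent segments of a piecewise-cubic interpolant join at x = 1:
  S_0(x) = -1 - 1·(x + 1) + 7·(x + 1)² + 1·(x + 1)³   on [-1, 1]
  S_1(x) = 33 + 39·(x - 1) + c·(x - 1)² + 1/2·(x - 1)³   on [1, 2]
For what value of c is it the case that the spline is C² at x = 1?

13

S_0''(x) = 14 + 6·(x + 1), so S_0''(1) = 26. On the right, S_1''(1) = 2c, so c = 13.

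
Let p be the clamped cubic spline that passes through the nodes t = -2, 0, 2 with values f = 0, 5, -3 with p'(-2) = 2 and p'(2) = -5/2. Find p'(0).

With m_i denoting the second derivative at x_i, h_i = 2, 2, and Δ_i = (y_(i+1) − y_i)/h_i = 5/2, -4:
  2·m_0 + 8·m_1 + 2·m_2 = 6(Δ_1 - Δ_0) = -39
Clamped end conditions give two more equations: 2h_0·m_0 + h_0·m_1 = 6(Δ_0 - p'(-2)) = 3 and h_1·m_1 + 2h_1·m_2 = 6(p'(2) - Δ_1) = 9.
Solving: m_0 = 9/2, m_1 = -15/2, m_2 = 6.
On [0, 2], p'(t) = b_1 + 2c_1·t + 3d_1·t² with b_1 = Δ_1 - h_1(2m_1 + m_2)/6 = -1, c_1 = m_1/2 = -15/4, d_1 = (m_2 - m_1)/(6h_1) = 9/8. So p'(0) = -1.

-1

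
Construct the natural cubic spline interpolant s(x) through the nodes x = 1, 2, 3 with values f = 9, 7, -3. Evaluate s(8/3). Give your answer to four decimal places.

0.9259

With σ_i denoting the second derivative at x_i, h_i = 1, 1, and Δ_i = (y_(i+1) − y_i)/h_i = -2, -10:
  1·σ_0 + 4·σ_1 + 1·σ_2 = 6(Δ_1 - Δ_0) = -48
Natural end conditions: σ_0 = σ_2 = 0.
Solving: σ_0 = 0, σ_1 = -12, σ_2 = 0.
On [2, 3], s(x) = 7 - 6·(x - 2) - 6·(x - 2)² + 2·(x - 2)³.
With (x - 2) = 2/3: s(8/3) = 25/27.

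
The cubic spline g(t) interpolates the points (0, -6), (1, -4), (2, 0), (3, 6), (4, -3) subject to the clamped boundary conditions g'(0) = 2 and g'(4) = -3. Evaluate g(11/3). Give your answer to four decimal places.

-0.4788

With σ_i denoting the second derivative at x_i, h_i = 1, 1, 1, 1, and Δ_i = (y_(i+1) − y_i)/h_i = 2, 4, 6, -9:
  1·σ_0 + 4·σ_1 + 1·σ_2 = 6(Δ_1 - Δ_0) = 12
  1·σ_1 + 4·σ_2 + 1·σ_3 = 6(Δ_2 - Δ_1) = 12
  1·σ_2 + 4·σ_3 + 1·σ_4 = 6(Δ_3 - Δ_2) = -90
Clamped end conditions give two more equations: 2h_0·σ_0 + h_0·σ_1 = 6(Δ_0 - g'(0)) = 0 and h_3·σ_3 + 2h_3·σ_4 = 6(g'(4) - Δ_3) = 36.
Hence σ_0 = -1/14, σ_1 = 1/7, σ_2 = 23/2, σ_3 = -239/7, σ_4 = 491/14.
On [3, 4], g(t) = 6 - 97/28·(t - 3) - 239/14·(t - 3)² + 323/28·(t - 3)³.
With (t - 3) = 2/3: g(11/3) = -181/378.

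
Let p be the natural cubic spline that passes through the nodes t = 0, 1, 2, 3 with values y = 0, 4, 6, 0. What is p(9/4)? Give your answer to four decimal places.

With σ_i denoting the second derivative at x_i, h_i = 1, 1, 1, and Δ_i = (y_(i+1) − y_i)/h_i = 4, 2, -6:
  1·σ_0 + 4·σ_1 + 1·σ_2 = 6(Δ_1 - Δ_0) = -12
  1·σ_1 + 4·σ_2 + 1·σ_3 = 6(Δ_2 - Δ_1) = -48
Natural end conditions: σ_0 = σ_3 = 0.
Hence σ_0 = 0, σ_1 = 0, σ_2 = -12, σ_3 = 0.
On [2, 3], p(t) = 6 - 2·(t - 2) - 6·(t - 2)² + 2·(t - 2)³.
With (t - 2) = 1/4: p(9/4) = 165/32.

5.1563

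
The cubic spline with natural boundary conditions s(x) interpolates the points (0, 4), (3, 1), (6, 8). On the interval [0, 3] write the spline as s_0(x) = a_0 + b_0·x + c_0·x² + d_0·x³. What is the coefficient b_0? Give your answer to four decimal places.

-1.8333

Let σ_i = s''(x_i). Step sizes h_i = 3, 3; slopes of the chords Δ_i = (y_(i+1) - y_i)/h_i = -1, 7/3.
  3·σ_0 + 12·σ_1 + 3·σ_2 = 6(Δ_1 - Δ_0) = 20
Natural end conditions: σ_0 = σ_2 = 0.
Solving: σ_0 = 0, σ_1 = 5/3, σ_2 = 0.
On [0, 3], with s_0(x) = a_0 + b_0·x + c_0·x² + d_0·x³: c_0 = σ_0/2 = 0, d_0 = (σ_1 - σ_0)/(6h_0) = 5/54, b_0 = Δ_0 - h_0(2σ_0 + σ_1)/6 = -11/6.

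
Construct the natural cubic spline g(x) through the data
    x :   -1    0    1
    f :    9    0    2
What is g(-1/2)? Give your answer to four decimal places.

3.4688

Write M_i for g''(x_i). With h_i = 1, 1 and divided differences Δ_i = -9, 2, the continuity of g' gives the tridiagonal system
  1·M_0 + 4·M_1 + 1·M_2 = 6(Δ_1 - Δ_0) = 66
Natural end conditions: M_0 = M_2 = 0.
Solving: M_0 = 0, M_1 = 33/2, M_2 = 0.
On [-1, 0], g(x) = 9 - 47/4·(x + 1) + 0·(x + 1)² + 11/4·(x + 1)³.
With (x + 1) = 1/2: g(-1/2) = 111/32.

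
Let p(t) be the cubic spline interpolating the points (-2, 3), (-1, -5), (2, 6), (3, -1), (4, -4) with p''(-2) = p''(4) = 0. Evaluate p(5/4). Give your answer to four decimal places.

Let M_i = p''(x_i). Step sizes h_i = 1, 3, 1, 1; slopes of the chords Δ_i = (y_(i+1) - y_i)/h_i = -8, 11/3, -7, -3.
  1·M_0 + 8·M_1 + 3·M_2 = 6(Δ_1 - Δ_0) = 70
  3·M_1 + 8·M_2 + 1·M_3 = 6(Δ_2 - Δ_1) = -64
  1·M_2 + 4·M_3 + 1·M_4 = 6(Δ_3 - Δ_2) = 24
Natural end conditions: M_0 = M_4 = 0.
Forward elimination and back-substitution give M_0 = 0, M_1 = 1505/106, M_2 = -770/53, M_3 = 1021/106, M_4 = 0.
On [-1, 2], p(t) = -5 - 1039/318·(t + 1) + 1505/212·(t + 1)² - 1015/636·(t + 1)³.
With (t + 1) = 9/4: p(5/4) = 73391/13568.

5.4091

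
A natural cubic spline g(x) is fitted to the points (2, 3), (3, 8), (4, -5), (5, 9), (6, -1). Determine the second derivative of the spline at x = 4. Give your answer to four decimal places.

64.2857

Put σ_i = g'' at the i-th knot. Here h = (1, 1, 1, 1) and Δ = (5, -13, 14, -10), so the interior equations h_(i-1)·σ_(i-1) + 2(h_(i-1)+h_i)·σ_i + h_i·σ_(i+1) = 6(Δ_i − Δ_(i-1)) read
  1·σ_0 + 4·σ_1 + 1·σ_2 = 6(Δ_1 - Δ_0) = -108
  1·σ_1 + 4·σ_2 + 1·σ_3 = 6(Δ_2 - Δ_1) = 162
  1·σ_2 + 4·σ_3 + 1·σ_4 = 6(Δ_3 - Δ_2) = -144
Natural end conditions: σ_0 = σ_4 = 0.
Solving: σ_0 = 0, σ_1 = -603/14, σ_2 = 450/7, σ_3 = -729/14, σ_4 = 0.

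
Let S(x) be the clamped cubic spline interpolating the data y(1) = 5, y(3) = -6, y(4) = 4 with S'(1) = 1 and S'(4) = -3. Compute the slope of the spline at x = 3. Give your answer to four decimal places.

Write σ_i for S''(x_i). With h_i = 2, 1 and divided differences Δ_i = -11/2, 10, the continuity of S' gives the tridiagonal system
  2·σ_0 + 6·σ_1 + 1·σ_2 = 6(Δ_1 - Δ_0) = 93
Clamped end conditions give two more equations: 2h_0·σ_0 + h_0·σ_1 = 6(Δ_0 - S'(1)) = -39 and h_1·σ_1 + 2h_1·σ_2 = 6(S'(4) - Δ_1) = -78.
Solving: σ_0 = -319/12, σ_1 = 101/3, σ_2 = -335/6.
On [3, 4], S'(x) = b_1 + 2c_1·(x - 3) + 3d_1·(x - 3)² with b_1 = Δ_1 - h_1(2σ_1 + σ_2)/6 = 97/12, c_1 = σ_1/2 = 101/6, d_1 = (σ_2 - σ_1)/(6h_1) = -179/12. So S'(3) = 97/12.

8.0833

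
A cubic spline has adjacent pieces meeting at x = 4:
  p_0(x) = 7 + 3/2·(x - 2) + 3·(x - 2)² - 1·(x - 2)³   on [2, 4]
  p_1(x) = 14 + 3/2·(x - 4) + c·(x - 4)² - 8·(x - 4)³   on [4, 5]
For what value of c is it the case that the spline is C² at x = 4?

p_0''(x) = 6 - 6·(x - 2), so p_0''(4) = -6. On the right, p_1''(4) = 2c, so c = -3.

-3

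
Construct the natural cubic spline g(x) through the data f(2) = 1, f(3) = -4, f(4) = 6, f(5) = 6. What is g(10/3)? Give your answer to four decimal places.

Let σ_i = g''(x_i). Step sizes h_i = 1, 1, 1; slopes of the chords Δ_i = (y_(i+1) - y_i)/h_i = -5, 10, 0.
  1·σ_0 + 4·σ_1 + 1·σ_2 = 6(Δ_1 - Δ_0) = 90
  1·σ_1 + 4·σ_2 + 1·σ_3 = 6(Δ_2 - Δ_1) = -60
Natural end conditions: σ_0 = σ_3 = 0.
Solving: σ_0 = 0, σ_1 = 28, σ_2 = -22, σ_3 = 0.
On [3, 4], g(x) = -4 + 13/3·(x - 3) + 14·(x - 3)² - 25/3·(x - 3)³.
With (x - 3) = 1/3: g(10/3) = -106/81.

-1.3086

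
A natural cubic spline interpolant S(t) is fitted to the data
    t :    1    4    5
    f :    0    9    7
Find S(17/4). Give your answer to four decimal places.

With σ_i denoting the second derivative at x_i, h_i = 3, 1, and Δ_i = (y_(i+1) − y_i)/h_i = 3, -2:
  3·σ_0 + 8·σ_1 + 1·σ_2 = 6(Δ_1 - Δ_0) = -30
Natural end conditions: σ_0 = σ_2 = 0.
Solving the tridiagonal system: σ_0 = 0, σ_1 = -15/4, σ_2 = 0.
On [4, 5], S(t) = 9 - 3/4·(t - 4) - 15/8·(t - 4)² + 5/8·(t - 4)³.
With (t - 4) = 1/4: S(17/4) = 4457/512.

8.7051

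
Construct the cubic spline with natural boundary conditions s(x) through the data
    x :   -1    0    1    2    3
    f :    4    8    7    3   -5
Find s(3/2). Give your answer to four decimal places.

Put M_i = s'' at the i-th knot. Here h = (1, 1, 1, 1) and Δ = (4, -1, -4, -8), so the interior equations h_(i-1)·M_(i-1) + 2(h_(i-1)+h_i)·M_i + h_i·M_(i+1) = 6(Δ_i − Δ_(i-1)) read
  1·M_0 + 4·M_1 + 1·M_2 = 6(Δ_1 - Δ_0) = -30
  1·M_1 + 4·M_2 + 1·M_3 = 6(Δ_2 - Δ_1) = -18
  1·M_2 + 4·M_3 + 1·M_4 = 6(Δ_3 - Δ_2) = -24
Natural end conditions: M_0 = M_4 = 0.
Hence M_0 = 0, M_1 = -201/28, M_2 = -9/7, M_3 = -159/28, M_4 = 0.
On [1, 2], s(x) = 7 - 21/8·(x - 1) - 9/14·(x - 1)² - 41/56·(x - 1)³.
With (x - 1) = 1/2: s(3/2) = 2435/448.

5.4353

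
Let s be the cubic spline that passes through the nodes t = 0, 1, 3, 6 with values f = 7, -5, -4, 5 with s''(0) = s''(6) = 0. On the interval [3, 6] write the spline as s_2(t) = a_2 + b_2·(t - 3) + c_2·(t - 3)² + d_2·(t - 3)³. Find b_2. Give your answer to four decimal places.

4.0714

Write σ_i for s''(x_i). With h_i = 1, 2, 3 and divided differences Δ_i = -12, 1/2, 3, the continuity of s' gives the tridiagonal system
  1·σ_0 + 6·σ_1 + 2·σ_2 = 6(Δ_1 - Δ_0) = 75
  2·σ_1 + 10·σ_2 + 3·σ_3 = 6(Δ_2 - Δ_1) = 15
Natural end conditions: σ_0 = σ_3 = 0.
Solving the tridiagonal system: σ_0 = 0, σ_1 = 90/7, σ_2 = -15/14, σ_3 = 0.
On [3, 6], with s_2(t) = a_2 + b_2·(t - 3) + c_2·(t - 3)² + d_2·(t - 3)³: c_2 = σ_2/2 = -15/28, d_2 = (σ_3 - σ_2)/(6h_2) = 5/84, b_2 = Δ_2 - h_2(2σ_2 + σ_3)/6 = 57/14.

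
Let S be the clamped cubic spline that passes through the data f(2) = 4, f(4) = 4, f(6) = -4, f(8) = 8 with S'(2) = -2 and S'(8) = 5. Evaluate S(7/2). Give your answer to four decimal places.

4.5813

Put M_i = S'' at the i-th knot. Here h = (2, 2, 2) and Δ = (0, -4, 6), so the interior equations h_(i-1)·M_(i-1) + 2(h_(i-1)+h_i)·M_i + h_i·M_(i+1) = 6(Δ_i − Δ_(i-1)) read
  2·M_0 + 8·M_1 + 2·M_2 = 6(Δ_1 - Δ_0) = -24
  2·M_1 + 8·M_2 + 2·M_3 = 6(Δ_2 - Δ_1) = 60
Clamped end conditions give two more equations: 2h_0·M_0 + h_0·M_1 = 6(Δ_0 - S'(2)) = 12 and h_2·M_2 + 2h_2·M_3 = 6(S'(8) - Δ_2) = -6.
Solving the tridiagonal system: M_0 = 101/15, M_1 = -112/15, M_2 = 167/15, M_3 = -106/15.
On [2, 4], S(t) = 4 - 2·(t - 2) + 101/30·(t - 2)² - 71/60·(t - 2)³.
With (t - 2) = 3/2: S(7/2) = 733/160.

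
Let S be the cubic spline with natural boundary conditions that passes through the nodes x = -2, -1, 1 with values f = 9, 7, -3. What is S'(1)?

-6

Put M_i = S'' at the i-th knot. Here h = (1, 2) and Δ = (-2, -5), so the interior equations h_(i-1)·M_(i-1) + 2(h_(i-1)+h_i)·M_i + h_i·M_(i+1) = 6(Δ_i − Δ_(i-1)) read
  1·M_0 + 6·M_1 + 2·M_2 = 6(Δ_1 - Δ_0) = -18
Natural end conditions: M_0 = M_2 = 0.
Forward elimination and back-substitution give M_0 = 0, M_1 = -3, M_2 = 0.
On [-1, 1], S'(x) = b_1 + 2c_1·(x + 1) + 3d_1·(x + 1)² with b_1 = Δ_1 - h_1(2M_1 + M_2)/6 = -3, c_1 = M_1/2 = -3/2, d_1 = (M_2 - M_1)/(6h_1) = 1/4. So S'(1) = -6.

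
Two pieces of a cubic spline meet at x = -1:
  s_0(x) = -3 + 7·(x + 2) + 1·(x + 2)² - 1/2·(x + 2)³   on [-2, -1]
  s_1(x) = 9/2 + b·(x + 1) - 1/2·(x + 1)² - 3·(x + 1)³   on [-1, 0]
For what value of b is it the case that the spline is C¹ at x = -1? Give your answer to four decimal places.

s_0'(x) = 7 + 2·(x + 2) - 3/2·(x + 2)², so s_0'(-1) = 15/2. On the right, s_1'(-1) = b, so b = 15/2.

7.5000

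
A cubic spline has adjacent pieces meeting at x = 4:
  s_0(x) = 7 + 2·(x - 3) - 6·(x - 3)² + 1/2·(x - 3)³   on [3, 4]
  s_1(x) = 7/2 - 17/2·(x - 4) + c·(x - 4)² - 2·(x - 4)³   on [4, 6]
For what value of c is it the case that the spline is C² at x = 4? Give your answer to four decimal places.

s_0''(x) = -12 + 3·(x - 3), so s_0''(4) = -9. On the right, s_1''(4) = 2c, so c = -9/2.

-4.5000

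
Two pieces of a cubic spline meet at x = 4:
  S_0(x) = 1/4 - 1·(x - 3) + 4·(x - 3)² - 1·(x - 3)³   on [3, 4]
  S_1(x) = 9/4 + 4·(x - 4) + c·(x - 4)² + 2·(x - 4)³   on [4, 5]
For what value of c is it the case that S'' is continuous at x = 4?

S_0''(x) = 8 - 6·(x - 3), so S_0''(4) = 2. On the right, S_1''(4) = 2c, so c = 1.

1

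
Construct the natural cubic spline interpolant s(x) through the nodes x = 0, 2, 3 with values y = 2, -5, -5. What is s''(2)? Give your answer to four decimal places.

Write M_i for s''(x_i). With h_i = 2, 1 and divided differences Δ_i = -7/2, 0, the continuity of s' gives the tridiagonal system
  2·M_0 + 6·M_1 + 1·M_2 = 6(Δ_1 - Δ_0) = 21
Natural end conditions: M_0 = M_2 = 0.
Forward elimination and back-substitution give M_0 = 0, M_1 = 7/2, M_2 = 0.

3.5000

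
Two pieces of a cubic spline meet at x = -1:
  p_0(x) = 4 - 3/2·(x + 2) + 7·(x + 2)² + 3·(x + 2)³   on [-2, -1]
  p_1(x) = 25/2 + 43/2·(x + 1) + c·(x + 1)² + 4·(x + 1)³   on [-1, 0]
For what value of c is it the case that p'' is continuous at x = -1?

p_0''(x) = 14 + 18·(x + 2), so p_0''(-1) = 32. On the right, p_1''(-1) = 2c, so c = 16.

16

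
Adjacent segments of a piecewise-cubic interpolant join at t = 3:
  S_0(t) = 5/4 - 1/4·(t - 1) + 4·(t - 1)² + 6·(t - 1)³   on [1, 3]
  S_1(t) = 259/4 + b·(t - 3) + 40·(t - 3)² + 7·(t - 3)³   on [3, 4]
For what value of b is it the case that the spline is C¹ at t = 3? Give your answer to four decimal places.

S_0'(t) = -1/4 + 8·(t - 1) + 18·(t - 1)², so S_0'(3) = 351/4. On the right, S_1'(3) = b, so b = 351/4.

87.7500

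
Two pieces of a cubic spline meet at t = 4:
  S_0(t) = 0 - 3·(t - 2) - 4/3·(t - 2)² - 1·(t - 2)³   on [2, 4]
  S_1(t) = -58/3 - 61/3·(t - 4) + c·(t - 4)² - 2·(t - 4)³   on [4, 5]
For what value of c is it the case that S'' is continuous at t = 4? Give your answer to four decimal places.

S_0''(t) = -8/3 - 6·(t - 2), so S_0''(4) = -44/3. On the right, S_1''(4) = 2c, so c = -22/3.

-7.3333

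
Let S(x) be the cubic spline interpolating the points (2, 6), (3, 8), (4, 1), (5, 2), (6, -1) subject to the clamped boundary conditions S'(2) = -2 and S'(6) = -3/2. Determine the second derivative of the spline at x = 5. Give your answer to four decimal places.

Write σ_i for S''(x_i). With h_i = 1, 1, 1, 1 and divided differences Δ_i = 2, -7, 1, -3, the continuity of S' gives the tridiagonal system
  1·σ_0 + 4·σ_1 + 1·σ_2 = 6(Δ_1 - Δ_0) = -54
  1·σ_1 + 4·σ_2 + 1·σ_3 = 6(Δ_2 - Δ_1) = 48
  1·σ_2 + 4·σ_3 + 1·σ_4 = 6(Δ_3 - Δ_2) = -24
Clamped end conditions give two more equations: 2h_0·σ_0 + h_0·σ_1 = 6(Δ_0 - S'(2)) = 24 and h_3·σ_3 + 2h_3·σ_4 = 6(S'(6) - Δ_3) = 9.
Hence σ_0 = 1375/56, σ_1 = -703/28, σ_2 = 175/8, σ_3 = -403/28, σ_4 = 655/56.

-14.3929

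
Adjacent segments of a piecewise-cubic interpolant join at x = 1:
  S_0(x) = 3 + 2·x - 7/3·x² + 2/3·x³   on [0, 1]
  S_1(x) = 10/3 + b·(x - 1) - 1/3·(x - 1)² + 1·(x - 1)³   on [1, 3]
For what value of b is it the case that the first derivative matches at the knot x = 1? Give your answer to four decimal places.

-0.6667

S_0'(x) = 2 - 14/3·x + 2·x², so S_0'(1) = -2/3. On the right, S_1'(1) = b, so b = -2/3.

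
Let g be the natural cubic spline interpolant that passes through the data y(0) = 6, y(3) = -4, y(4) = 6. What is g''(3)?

10

Put m_i = g'' at the i-th knot. Here h = (3, 1) and Δ = (-10/3, 10), so the interior equations h_(i-1)·m_(i-1) + 2(h_(i-1)+h_i)·m_i + h_i·m_(i+1) = 6(Δ_i − Δ_(i-1)) read
  3·m_0 + 8·m_1 + 1·m_2 = 6(Δ_1 - Δ_0) = 80
Natural end conditions: m_0 = m_2 = 0.
Solving the tridiagonal system: m_0 = 0, m_1 = 10, m_2 = 0.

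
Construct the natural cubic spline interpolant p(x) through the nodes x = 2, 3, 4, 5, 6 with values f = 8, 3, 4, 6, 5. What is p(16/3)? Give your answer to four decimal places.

With M_i denoting the second derivative at x_i, h_i = 1, 1, 1, 1, and Δ_i = (y_(i+1) − y_i)/h_i = -5, 1, 2, -1:
  1·M_0 + 4·M_1 + 1·M_2 = 6(Δ_1 - Δ_0) = 36
  1·M_1 + 4·M_2 + 1·M_3 = 6(Δ_2 - Δ_1) = 6
  1·M_2 + 4·M_3 + 1·M_4 = 6(Δ_3 - Δ_2) = -18
Natural end conditions: M_0 = M_4 = 0.
Hence M_0 = 0, M_1 = 249/28, M_2 = 3/7, M_3 = -129/28, M_4 = 0.
On [5, 6], p(x) = 6 + 15/28·(x - 5) - 129/56·(x - 5)² + 43/56·(x - 5)³.
With (x - 5) = 1/3: p(16/3) = 4499/756.

5.9511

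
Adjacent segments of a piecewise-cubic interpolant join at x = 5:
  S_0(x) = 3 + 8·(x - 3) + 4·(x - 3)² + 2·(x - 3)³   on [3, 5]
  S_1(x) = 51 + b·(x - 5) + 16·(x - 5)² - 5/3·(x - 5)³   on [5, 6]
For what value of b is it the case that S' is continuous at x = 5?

S_0'(x) = 8 + 8·(x - 3) + 6·(x - 3)², so S_0'(5) = 48. On the right, S_1'(5) = b, so b = 48.

48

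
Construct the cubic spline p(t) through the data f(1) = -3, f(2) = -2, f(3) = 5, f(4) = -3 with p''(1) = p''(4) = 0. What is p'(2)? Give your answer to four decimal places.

6.2000

With σ_i denoting the second derivative at x_i, h_i = 1, 1, 1, and Δ_i = (y_(i+1) − y_i)/h_i = 1, 7, -8:
  1·σ_0 + 4·σ_1 + 1·σ_2 = 6(Δ_1 - Δ_0) = 36
  1·σ_1 + 4·σ_2 + 1·σ_3 = 6(Δ_2 - Δ_1) = -90
Natural end conditions: σ_0 = σ_3 = 0.
Hence σ_0 = 0, σ_1 = 78/5, σ_2 = -132/5, σ_3 = 0.
On [2, 3], p'(t) = b_1 + 2c_1·(t - 2) + 3d_1·(t - 2)² with b_1 = Δ_1 - h_1(2σ_1 + σ_2)/6 = 31/5, c_1 = σ_1/2 = 39/5, d_1 = (σ_2 - σ_1)/(6h_1) = -7. So p'(2) = 31/5.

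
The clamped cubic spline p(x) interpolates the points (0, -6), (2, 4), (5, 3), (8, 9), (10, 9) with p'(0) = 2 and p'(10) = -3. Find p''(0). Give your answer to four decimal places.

Let σ_i = p''(x_i). Step sizes h_i = 2, 3, 3, 2; slopes of the chords Δ_i = (y_(i+1) - y_i)/h_i = 5, -1/3, 2, 0.
  2·σ_0 + 10·σ_1 + 3·σ_2 = 6(Δ_1 - Δ_0) = -32
  3·σ_1 + 12·σ_2 + 3·σ_3 = 6(Δ_2 - Δ_1) = 14
  3·σ_2 + 10·σ_3 + 2·σ_4 = 6(Δ_3 - Δ_2) = -12
Clamped end conditions give two more equations: 2h_0·σ_0 + h_0·σ_1 = 6(Δ_0 - p'(0)) = 18 and h_3·σ_3 + 2h_3·σ_4 = 6(p'(10) - Δ_3) = -18.
Forward elimination and back-substitution give σ_0 = 653/90, σ_1 = -248/45, σ_2 = 43/15, σ_3 = -58/45, σ_4 = -347/90.

7.2556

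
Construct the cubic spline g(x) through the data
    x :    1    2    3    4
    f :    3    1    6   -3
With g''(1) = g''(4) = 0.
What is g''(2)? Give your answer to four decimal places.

16.8000

Put M_i = g'' at the i-th knot. Here h = (1, 1, 1) and Δ = (-2, 5, -9), so the interior equations h_(i-1)·M_(i-1) + 2(h_(i-1)+h_i)·M_i + h_i·M_(i+1) = 6(Δ_i − Δ_(i-1)) read
  1·M_0 + 4·M_1 + 1·M_2 = 6(Δ_1 - Δ_0) = 42
  1·M_1 + 4·M_2 + 1·M_3 = 6(Δ_2 - Δ_1) = -84
Natural end conditions: M_0 = M_3 = 0.
Hence M_0 = 0, M_1 = 84/5, M_2 = -126/5, M_3 = 0.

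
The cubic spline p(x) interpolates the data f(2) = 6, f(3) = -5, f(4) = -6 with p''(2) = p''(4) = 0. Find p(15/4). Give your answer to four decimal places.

Put M_i = p'' at the i-th knot. Here h = (1, 1) and Δ = (-11, -1), so the interior equations h_(i-1)·M_(i-1) + 2(h_(i-1)+h_i)·M_i + h_i·M_(i+1) = 6(Δ_i − Δ_(i-1)) read
  1·M_0 + 4·M_1 + 1·M_2 = 6(Δ_1 - Δ_0) = 60
Natural end conditions: M_0 = M_2 = 0.
Forward elimination and back-substitution give M_0 = 0, M_1 = 15, M_2 = 0.
On [3, 4], p(x) = -5 - 6·(x - 3) + 15/2·(x - 3)² - 5/2·(x - 3)³.
With (x - 3) = 3/4: p(15/4) = -811/128.

-6.3359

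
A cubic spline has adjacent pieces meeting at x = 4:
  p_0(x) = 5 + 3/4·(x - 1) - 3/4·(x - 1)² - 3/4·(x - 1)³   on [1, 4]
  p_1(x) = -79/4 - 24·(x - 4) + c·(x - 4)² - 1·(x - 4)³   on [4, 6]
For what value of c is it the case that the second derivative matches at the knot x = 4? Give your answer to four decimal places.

p_0''(x) = -3/2 - 9/2·(x - 1), so p_0''(4) = -15. On the right, p_1''(4) = 2c, so c = -15/2.

-7.5000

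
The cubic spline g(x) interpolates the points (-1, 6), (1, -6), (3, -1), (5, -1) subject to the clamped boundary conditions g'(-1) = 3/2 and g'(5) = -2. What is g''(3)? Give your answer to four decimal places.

-4.6667

Let m_i = g''(x_i). Step sizes h_i = 2, 2, 2; slopes of the chords Δ_i = (y_(i+1) - y_i)/h_i = -6, 5/2, 0.
  2·m_0 + 8·m_1 + 2·m_2 = 6(Δ_1 - Δ_0) = 51
  2·m_1 + 8·m_2 + 2·m_3 = 6(Δ_2 - Δ_1) = -15
Clamped end conditions give two more equations: 2h_0·m_0 + h_0·m_1 = 6(Δ_0 - g'(-1)) = -45 and h_2·m_2 + 2h_2·m_3 = 6(g'(5) - Δ_2) = -12.
Solving the tridiagonal system: m_0 = -103/6, m_1 = 71/6, m_2 = -14/3, m_3 = -2/3.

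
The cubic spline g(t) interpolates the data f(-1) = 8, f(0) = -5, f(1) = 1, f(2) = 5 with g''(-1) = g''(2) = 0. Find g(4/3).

With M_i denoting the second derivative at x_i, h_i = 1, 1, 1, and Δ_i = (y_(i+1) − y_i)/h_i = -13, 6, 4:
  1·M_0 + 4·M_1 + 1·M_2 = 6(Δ_1 - Δ_0) = 114
  1·M_1 + 4·M_2 + 1·M_3 = 6(Δ_2 - Δ_1) = -12
Natural end conditions: M_0 = M_3 = 0.
Solving: M_0 = 0, M_1 = 156/5, M_2 = -54/5, M_3 = 0.
On [1, 2], g(t) = 1 + 38/5·(t - 1) - 27/5·(t - 1)² + 9/5·(t - 1)³.
With (t - 1) = 1/3: g(4/3) = 3.

3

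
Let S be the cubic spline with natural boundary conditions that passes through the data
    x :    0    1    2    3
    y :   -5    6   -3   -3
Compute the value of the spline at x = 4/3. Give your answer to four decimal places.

4.0914

Put M_i = S'' at the i-th knot. Here h = (1, 1, 1) and Δ = (11, -9, 0), so the interior equations h_(i-1)·M_(i-1) + 2(h_(i-1)+h_i)·M_i + h_i·M_(i+1) = 6(Δ_i − Δ_(i-1)) read
  1·M_0 + 4·M_1 + 1·M_2 = 6(Δ_1 - Δ_0) = -120
  1·M_1 + 4·M_2 + 1·M_3 = 6(Δ_2 - Δ_1) = 54
Natural end conditions: M_0 = M_3 = 0.
Forward elimination and back-substitution give M_0 = 0, M_1 = -178/5, M_2 = 112/5, M_3 = 0.
On [1, 2], S(x) = 6 - 13/15·(x - 1) - 89/5·(x - 1)² + 29/3·(x - 1)³.
With (x - 1) = 1/3: S(4/3) = 1657/405.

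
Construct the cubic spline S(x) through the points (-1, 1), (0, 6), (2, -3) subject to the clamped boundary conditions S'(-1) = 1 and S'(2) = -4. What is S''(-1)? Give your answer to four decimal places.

With σ_i denoting the second derivative at x_i, h_i = 1, 2, and Δ_i = (y_(i+1) − y_i)/h_i = 5, -9/2:
  1·σ_0 + 6·σ_1 + 2·σ_2 = 6(Δ_1 - Δ_0) = -57
Clamped end conditions give two more equations: 2h_0·σ_0 + h_0·σ_1 = 6(Δ_0 - S'(-1)) = 24 and h_1·σ_1 + 2h_1·σ_2 = 6(S'(2) - Δ_1) = 3.
Hence σ_0 = 119/6, σ_1 = -47/3, σ_2 = 103/12.

19.8333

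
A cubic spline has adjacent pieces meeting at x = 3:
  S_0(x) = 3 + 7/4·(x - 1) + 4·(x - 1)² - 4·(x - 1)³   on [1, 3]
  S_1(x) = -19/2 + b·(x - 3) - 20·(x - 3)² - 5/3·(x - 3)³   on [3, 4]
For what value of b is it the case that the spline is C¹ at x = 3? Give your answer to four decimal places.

-30.2500

S_0'(x) = 7/4 + 8·(x - 1) - 12·(x - 1)², so S_0'(3) = -121/4. On the right, S_1'(3) = b, so b = -121/4.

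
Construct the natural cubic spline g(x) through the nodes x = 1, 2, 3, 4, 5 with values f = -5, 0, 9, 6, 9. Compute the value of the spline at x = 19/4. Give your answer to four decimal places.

7.6557

Write σ_i for g''(x_i). With h_i = 1, 1, 1, 1 and divided differences Δ_i = 5, 9, -3, 3, the continuity of g' gives the tridiagonal system
  1·σ_0 + 4·σ_1 + 1·σ_2 = 6(Δ_1 - Δ_0) = 24
  1·σ_1 + 4·σ_2 + 1·σ_3 = 6(Δ_2 - Δ_1) = -72
  1·σ_2 + 4·σ_3 + 1·σ_4 = 6(Δ_3 - Δ_2) = 36
Natural end conditions: σ_0 = σ_4 = 0.
Solving the tridiagonal system: σ_0 = 0, σ_1 = 171/14, σ_2 = -174/7, σ_3 = 213/14, σ_4 = 0.
On [4, 5], g(x) = 6 - 29/14·(x - 4) + 213/28·(x - 4)² - 71/28·(x - 4)³.
With (x - 4) = 3/4: g(19/4) = 13719/1792.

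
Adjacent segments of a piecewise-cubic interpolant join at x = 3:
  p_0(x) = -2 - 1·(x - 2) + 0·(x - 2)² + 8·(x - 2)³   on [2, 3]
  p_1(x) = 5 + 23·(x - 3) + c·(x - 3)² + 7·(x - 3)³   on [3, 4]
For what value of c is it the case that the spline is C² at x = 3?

24

p_0''(x) = 0 + 48·(x - 2), so p_0''(3) = 48. On the right, p_1''(3) = 2c, so c = 24.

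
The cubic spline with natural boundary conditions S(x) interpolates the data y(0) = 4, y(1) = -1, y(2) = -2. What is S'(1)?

-3

Let σ_i = S''(x_i). Step sizes h_i = 1, 1; slopes of the chords Δ_i = (y_(i+1) - y_i)/h_i = -5, -1.
  1·σ_0 + 4·σ_1 + 1·σ_2 = 6(Δ_1 - Δ_0) = 24
Natural end conditions: σ_0 = σ_2 = 0.
Hence σ_0 = 0, σ_1 = 6, σ_2 = 0.
On [1, 2], S'(x) = b_1 + 2c_1·(x - 1) + 3d_1·(x - 1)² with b_1 = Δ_1 - h_1(2σ_1 + σ_2)/6 = -3, c_1 = σ_1/2 = 3, d_1 = (σ_2 - σ_1)/(6h_1) = -1. So S'(1) = -3.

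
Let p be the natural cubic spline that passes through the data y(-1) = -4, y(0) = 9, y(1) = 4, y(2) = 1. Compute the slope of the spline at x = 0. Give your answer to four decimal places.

Write m_i for p''(x_i). With h_i = 1, 1, 1 and divided differences Δ_i = 13, -5, -3, the continuity of p' gives the tridiagonal system
  1·m_0 + 4·m_1 + 1·m_2 = 6(Δ_1 - Δ_0) = -108
  1·m_1 + 4·m_2 + 1·m_3 = 6(Δ_2 - Δ_1) = 12
Natural end conditions: m_0 = m_3 = 0.
Solving the tridiagonal system: m_0 = 0, m_1 = -148/5, m_2 = 52/5, m_3 = 0.
On [0, 1], p'(x) = b_1 + 2c_1·x + 3d_1·x² with b_1 = Δ_1 - h_1(2m_1 + m_2)/6 = 47/15, c_1 = m_1/2 = -74/5, d_1 = (m_2 - m_1)/(6h_1) = 20/3. So p'(0) = 47/15.

3.1333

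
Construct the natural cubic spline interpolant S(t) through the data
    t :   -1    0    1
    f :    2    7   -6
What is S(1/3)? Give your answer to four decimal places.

Let m_i = S''(x_i). Step sizes h_i = 1, 1; slopes of the chords Δ_i = (y_(i+1) - y_i)/h_i = 5, -13.
  1·m_0 + 4·m_1 + 1·m_2 = 6(Δ_1 - Δ_0) = -108
Natural end conditions: m_0 = m_2 = 0.
Hence m_0 = 0, m_1 = -27, m_2 = 0.
On [0, 1], S(t) = 7 - 4·t - 27/2·t² + 9/2·t³.
With t = 1/3: S(1/3) = 13/3.

4.3333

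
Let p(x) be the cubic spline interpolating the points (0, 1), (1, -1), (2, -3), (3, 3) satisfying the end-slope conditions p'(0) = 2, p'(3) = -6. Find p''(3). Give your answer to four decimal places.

Let m_i = p''(x_i). Step sizes h_i = 1, 1, 1; slopes of the chords Δ_i = (y_(i+1) - y_i)/h_i = -2, -2, 6.
  1·m_0 + 4·m_1 + 1·m_2 = 6(Δ_1 - Δ_0) = 0
  1·m_1 + 4·m_2 + 1·m_3 = 6(Δ_2 - Δ_1) = 48
Clamped end conditions give two more equations: 2h_0·m_0 + h_0·m_1 = 6(Δ_0 - p'(0)) = -24 and h_2·m_2 + 2h_2·m_3 = 6(p'(3) - Δ_2) = -72.
Forward elimination and back-substitution give m_0 = -152/15, m_1 = -56/15, m_2 = 376/15, m_3 = -728/15.

-48.5333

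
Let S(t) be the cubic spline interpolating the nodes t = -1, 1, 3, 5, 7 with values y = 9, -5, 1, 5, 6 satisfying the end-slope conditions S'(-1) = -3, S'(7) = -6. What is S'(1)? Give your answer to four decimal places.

-3.2411

Write M_i for S''(x_i). With h_i = 2, 2, 2, 2 and divided differences Δ_i = -7, 3, 2, 1/2, the continuity of S' gives the tridiagonal system
  2·M_0 + 8·M_1 + 2·M_2 = 6(Δ_1 - Δ_0) = 60
  2·M_1 + 8·M_2 + 2·M_3 = 6(Δ_2 - Δ_1) = -6
  2·M_2 + 8·M_3 + 2·M_4 = 6(Δ_3 - Δ_2) = -9
Clamped end conditions give two more equations: 2h_0·M_0 + h_0·M_1 = 6(Δ_0 - S'(-1)) = -24 and h_3·M_3 + 2h_3·M_4 = 6(S'(7) - Δ_3) = -39.
Solving the tridiagonal system: M_0 = -1317/112, M_1 = 645/56, M_2 = -69/16, M_3 = 153/56, M_4 = -1245/112.
On [1, 3], S'(t) = b_1 + 2c_1·(t - 1) + 3d_1·(t - 1)² with b_1 = Δ_1 - h_1(2M_1 + M_2)/6 = -363/112, c_1 = M_1/2 = 645/112, d_1 = (M_2 - M_1)/(6h_1) = -591/448. So S'(1) = -363/112.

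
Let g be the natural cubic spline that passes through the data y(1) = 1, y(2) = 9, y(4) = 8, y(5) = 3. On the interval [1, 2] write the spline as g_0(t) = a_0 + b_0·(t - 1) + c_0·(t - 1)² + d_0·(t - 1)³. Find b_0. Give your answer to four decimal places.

9.3125

With σ_i denoting the second derivative at x_i, h_i = 1, 2, 1, and Δ_i = (y_(i+1) − y_i)/h_i = 8, -1/2, -5:
  1·σ_0 + 6·σ_1 + 2·σ_2 = 6(Δ_1 - Δ_0) = -51
  2·σ_1 + 6·σ_2 + 1·σ_3 = 6(Δ_2 - Δ_1) = -27
Natural end conditions: σ_0 = σ_3 = 0.
Forward elimination and back-substitution give σ_0 = 0, σ_1 = -63/8, σ_2 = -15/8, σ_3 = 0.
On [1, 2], with g_0(t) = a_0 + b_0·(t - 1) + c_0·(t - 1)² + d_0·(t - 1)³: c_0 = σ_0/2 = 0, d_0 = (σ_1 - σ_0)/(6h_0) = -21/16, b_0 = Δ_0 - h_0(2σ_0 + σ_1)/6 = 149/16.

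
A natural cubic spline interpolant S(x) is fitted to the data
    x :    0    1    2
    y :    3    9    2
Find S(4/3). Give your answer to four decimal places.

7.8704

With M_i denoting the second derivative at x_i, h_i = 1, 1, and Δ_i = (y_(i+1) − y_i)/h_i = 6, -7:
  1·M_0 + 4·M_1 + 1·M_2 = 6(Δ_1 - Δ_0) = -78
Natural end conditions: M_0 = M_2 = 0.
Solving the tridiagonal system: M_0 = 0, M_1 = -39/2, M_2 = 0.
On [1, 2], S(x) = 9 - 1/2·(x - 1) - 39/4·(x - 1)² + 13/4·(x - 1)³.
With (x - 1) = 1/3: S(4/3) = 425/54.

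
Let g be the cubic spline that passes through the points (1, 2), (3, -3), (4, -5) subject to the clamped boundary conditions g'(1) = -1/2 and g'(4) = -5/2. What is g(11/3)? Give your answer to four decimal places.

-4.2840

With M_i denoting the second derivative at x_i, h_i = 2, 1, and Δ_i = (y_(i+1) − y_i)/h_i = -5/2, -2:
  2·M_0 + 6·M_1 + 1·M_2 = 6(Δ_1 - Δ_0) = 3
Clamped end conditions give two more equations: 2h_0·M_0 + h_0·M_1 = 6(Δ_0 - g'(1)) = -12 and h_1·M_1 + 2h_1·M_2 = 6(g'(4) - Δ_1) = -3.
Hence M_0 = -25/6, M_1 = 7/3, M_2 = -8/3.
On [3, 4], g(t) = -3 - 7/3·(t - 3) + 7/6·(t - 3)² - 5/6·(t - 3)³.
With (t - 3) = 2/3: g(11/3) = -347/81.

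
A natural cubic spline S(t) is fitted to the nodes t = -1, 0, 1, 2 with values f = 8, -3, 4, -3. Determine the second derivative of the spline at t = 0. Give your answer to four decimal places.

34.4000

Write m_i for S''(x_i). With h_i = 1, 1, 1 and divided differences Δ_i = -11, 7, -7, the continuity of S' gives the tridiagonal system
  1·m_0 + 4·m_1 + 1·m_2 = 6(Δ_1 - Δ_0) = 108
  1·m_1 + 4·m_2 + 1·m_3 = 6(Δ_2 - Δ_1) = -84
Natural end conditions: m_0 = m_3 = 0.
Solving: m_0 = 0, m_1 = 172/5, m_2 = -148/5, m_3 = 0.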